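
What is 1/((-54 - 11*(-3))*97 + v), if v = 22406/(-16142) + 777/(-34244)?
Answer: -39483332/80483248241 ≈ -0.00049058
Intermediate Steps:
v = -55700957/39483332 (v = 22406*(-1/16142) + 777*(-1/34244) = -11203/8071 - 111/4892 = -55700957/39483332 ≈ -1.4107)
1/((-54 - 11*(-3))*97 + v) = 1/((-54 - 11*(-3))*97 - 55700957/39483332) = 1/((-54 + 33)*97 - 55700957/39483332) = 1/(-21*97 - 55700957/39483332) = 1/(-2037 - 55700957/39483332) = 1/(-80483248241/39483332) = -39483332/80483248241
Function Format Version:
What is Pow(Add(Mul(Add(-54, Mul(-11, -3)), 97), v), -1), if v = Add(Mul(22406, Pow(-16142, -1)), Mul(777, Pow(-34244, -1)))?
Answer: Rational(-39483332, 80483248241) ≈ -0.00049058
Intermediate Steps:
v = Rational(-55700957, 39483332) (v = Add(Mul(22406, Rational(-1, 16142)), Mul(777, Rational(-1, 34244))) = Add(Rational(-11203, 8071), Rational(-111, 4892)) = Rational(-55700957, 39483332) ≈ -1.4107)
Pow(Add(Mul(Add(-54, Mul(-11, -3)), 97), v), -1) = Pow(Add(Mul(Add(-54, Mul(-11, -3)), 97), Rational(-55700957, 39483332)), -1) = Pow(Add(Mul(Add(-54, 33), 97), Rational(-55700957, 39483332)), -1) = Pow(Add(Mul(-21, 97), Rational(-55700957, 39483332)), -1) = Pow(Add(-2037, Rational(-55700957, 39483332)), -1) = Pow(Rational(-80483248241, 39483332), -1) = Rational(-39483332, 80483248241)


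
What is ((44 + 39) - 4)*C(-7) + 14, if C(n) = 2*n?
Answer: -1092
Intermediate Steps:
((44 + 39) - 4)*C(-7) + 14 = ((44 + 39) - 4)*(2*(-7)) + 14 = (83 - 4)*(-14) + 14 = 79*(-14) + 14 = -1106 + 14 = -1092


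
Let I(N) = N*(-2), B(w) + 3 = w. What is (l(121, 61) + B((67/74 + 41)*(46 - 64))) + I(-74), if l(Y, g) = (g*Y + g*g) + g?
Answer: 390487/37 ≈ 10554.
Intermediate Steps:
B(w) = -3 + w
I(N) = -2*N
l(Y, g) = g + g**2 + Y*g (l(Y, g) = (Y*g + g**2) + g = (g**2 + Y*g) + g = g + g**2 + Y*g)
(l(121, 61) + B((67/74 + 41)*(46 - 64))) + I(-74) = (61*(1 + 121 + 61) + (-3 + (67/74 + 41)*(46 - 64))) - 2*(-74) = (61*183 + (-3 + (67*(1/74) + 41)*(-18))) + 148 = (11163 + (-3 + (67/74 + 41)*(-18))) + 148 = (11163 + (-3 + (3101/74)*(-18))) + 148 = (11163 + (-3 - 27909/37)) + 148 = (11163 - 28020/37) + 148 = 385011/37 + 148 = 390487/37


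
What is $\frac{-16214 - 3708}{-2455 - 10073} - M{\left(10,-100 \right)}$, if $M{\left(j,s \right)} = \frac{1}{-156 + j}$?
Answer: $\frac{730285}{457272} \approx 1.597$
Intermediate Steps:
$\frac{-16214 - 3708}{-2455 - 10073} - M{\left(10,-100 \right)} = \frac{-16214 - 3708}{-2455 - 10073} - \frac{1}{-156 + 10} = - \frac{19922}{-12528} - \frac{1}{-146} = \left(-19922\right) \left(- \frac{1}{12528}\right) - - \frac{1}{146} = \frac{9961}{6264} + \frac{1}{146} = \frac{730285}{457272}$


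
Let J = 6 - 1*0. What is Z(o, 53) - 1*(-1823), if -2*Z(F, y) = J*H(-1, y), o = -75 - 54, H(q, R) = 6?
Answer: 1805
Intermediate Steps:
o = -129
J = 6 (J = 6 + 0 = 6)
Z(F, y) = -18 (Z(F, y) = -3*6 = -1/2*36 = -18)
Z(o, 53) - 1*(-1823) = -18 - 1*(-1823) = -18 + 1823 = 1805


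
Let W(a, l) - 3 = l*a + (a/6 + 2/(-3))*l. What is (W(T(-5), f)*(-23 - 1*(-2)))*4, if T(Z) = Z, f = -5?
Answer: -2982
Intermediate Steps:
W(a, l) = 3 + a*l + l*(-⅔ + a/6) (W(a, l) = 3 + (l*a + (a/6 + 2/(-3))*l) = 3 + (a*l + (a*(⅙) + 2*(-⅓))*l) = 3 + (a*l + (a/6 - ⅔)*l) = 3 + (a*l + (-⅔ + a/6)*l) = 3 + (a*l + l*(-⅔ + a/6)) = 3 + a*l + l*(-⅔ + a/6))
(W(T(-5), f)*(-23 - 1*(-2)))*4 = ((3 - ⅔*(-5) + (7/6)*(-5)*(-5))*(-23 - 1*(-2)))*4 = ((3 + 10/3 + 175/6)*(-23 + 2))*4 = ((71/2)*(-21))*4 = -1491/2*4 = -2982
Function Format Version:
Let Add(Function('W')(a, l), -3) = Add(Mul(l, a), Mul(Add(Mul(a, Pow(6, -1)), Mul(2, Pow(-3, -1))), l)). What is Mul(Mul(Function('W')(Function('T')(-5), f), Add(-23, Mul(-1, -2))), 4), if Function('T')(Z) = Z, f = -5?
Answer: -2982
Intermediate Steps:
Function('W')(a, l) = Add(3, Mul(a, l), Mul(l, Add(Rational(-2, 3), Mul(Rational(1, 6), a)))) (Function('W')(a, l) = Add(3, Add(Mul(l, a), Mul(Add(Mul(a, Pow(6, -1)), Mul(2, Pow(-3, -1))), l))) = Add(3, Add(Mul(a, l), Mul(Add(Mul(a, Rational(1, 6)), Mul(2, Rational(-1, 3))), l))) = Add(3, Add(Mul(a, l), Mul(Add(Mul(Rational(1, 6), a), Rational(-2, 3)), l))) = Add(3, Add(Mul(a, l), Mul(Add(Rational(-2, 3), Mul(Rational(1, 6), a)), l))) = Add(3, Add(Mul(a, l), Mul(l, Add(Rational(-2, 3), Mul(Rational(1, 6), a))))) = Add(3, Mul(a, l), Mul(l, Add(Rational(-2, 3), Mul(Rational(1, 6), a)))))
Mul(Mul(Function('W')(Function('T')(-5), f), Add(-23, Mul(-1, -2))), 4) = Mul(Mul(Add(3, Mul(Rational(-2, 3), -5), Mul(Rational(7, 6), -5, -5)), Add(-23, Mul(-1, -2))), 4) = Mul(Mul(Add(3, Rational(10, 3), Rational(175, 6)), Add(-23, 2)), 4) = Mul(Mul(Rational(71, 2), -21), 4) = Mul(Rational(-1491, 2), 4) = -2982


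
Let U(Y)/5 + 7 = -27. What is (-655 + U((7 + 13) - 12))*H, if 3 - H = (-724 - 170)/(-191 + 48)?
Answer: 34875/13 ≈ 2682.7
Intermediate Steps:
U(Y) = -170 (U(Y) = -35 + 5*(-27) = -35 - 135 = -170)
H = -465/143 (H = 3 - (-724 - 170)/(-191 + 48) = 3 - (-894)/(-143) = 3 - (-894)*(-1)/143 = 3 - 1*894/143 = 3 - 894/143 = -465/143 ≈ -3.2517)
(-655 + U((7 + 13) - 12))*H = (-655 - 170)*(-465/143) = -825*(-465/143) = 34875/13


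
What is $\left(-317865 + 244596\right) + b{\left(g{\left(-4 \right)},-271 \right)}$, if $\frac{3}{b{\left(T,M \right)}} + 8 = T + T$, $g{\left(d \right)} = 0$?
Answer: $- \frac{586155}{8} \approx -73269.0$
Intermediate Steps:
$b{\left(T,M \right)} = \frac{3}{-8 + 2 T}$ ($b{\left(T,M \right)} = \frac{3}{-8 + \left(T + T\right)} = \frac{3}{-8 + 2 T}$)
$\left(-317865 + 244596\right) + b{\left(g{\left(-4 \right)},-271 \right)} = \left(-317865 + 244596\right) + \frac{3}{2 \left(-4 + 0\right)} = -73269 + \frac{3}{2 \left(-4\right)} = -73269 + \frac{3}{2} \left(- \frac{1}{4}\right) = -73269 - \frac{3}{8} = - \frac{586155}{8}$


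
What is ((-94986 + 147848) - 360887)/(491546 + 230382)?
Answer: -308025/721928 ≈ -0.42667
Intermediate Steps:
((-94986 + 147848) - 360887)/(491546 + 230382) = (52862 - 360887)/721928 = -308025*1/721928 = -308025/721928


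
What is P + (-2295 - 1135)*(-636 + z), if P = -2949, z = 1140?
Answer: -1731669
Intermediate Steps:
P + (-2295 - 1135)*(-636 + z) = -2949 + (-2295 - 1135)*(-636 + 1140) = -2949 - 3430*504 = -2949 - 1728720 = -1731669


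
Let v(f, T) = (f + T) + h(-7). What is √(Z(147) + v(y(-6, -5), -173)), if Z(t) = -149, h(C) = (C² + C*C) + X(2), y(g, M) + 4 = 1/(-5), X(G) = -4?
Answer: 3*I*√645/5 ≈ 15.238*I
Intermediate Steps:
y(g, M) = -21/5 (y(g, M) = -4 + 1/(-5) = -4 - ⅕ = -21/5)
h(C) = -4 + 2*C² (h(C) = (C² + C*C) - 4 = (C² + C²) - 4 = 2*C² - 4 = -4 + 2*C²)
v(f, T) = 94 + T + f (v(f, T) = (f + T) + (-4 + 2*(-7)²) = (T + f) + (-4 + 2*49) = (T + f) + (-4 + 98) = (T + f) + 94 = 94 + T + f)
√(Z(147) + v(y(-6, -5), -173)) = √(-149 + (94 - 173 - 21/5)) = √(-149 - 416/5) = √(-1161/5) = 3*I*√645/5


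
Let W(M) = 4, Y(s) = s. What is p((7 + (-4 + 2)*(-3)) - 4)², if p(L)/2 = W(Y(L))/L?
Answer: 64/81 ≈ 0.79012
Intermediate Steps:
p(L) = 8/L (p(L) = 2*(4/L) = 8/L)
p((7 + (-4 + 2)*(-3)) - 4)² = (8/((7 + (-4 + 2)*(-3)) - 4))² = (8/((7 - 2*(-3)) - 4))² = (8/((7 + 6) - 4))² = (8/(13 - 4))² = (8/9)² = 64/81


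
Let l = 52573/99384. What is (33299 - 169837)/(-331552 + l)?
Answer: 13569692592/32950911395 ≈ 0.41182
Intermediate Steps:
l = 52573/99384 (l = 52573*(1/99384) = 52573/99384 ≈ 0.52899)
(33299 - 169837)/(-331552 + l) = (33299 - 169837)/(-331552 + 52573/99384) = -136538/(-32950911395/99384) = -136538*(-99384/32950911395) = 13569692592/32950911395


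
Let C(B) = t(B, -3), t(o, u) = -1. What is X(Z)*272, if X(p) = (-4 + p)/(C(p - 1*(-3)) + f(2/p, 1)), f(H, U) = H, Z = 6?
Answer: -816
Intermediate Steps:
C(B) = -1
X(p) = (-4 + p)/(-1 + 2/p)
X(Z)*272 = (6*(4 - 1*6)/(-2 + 6))*272 = (6*(4 - 6)/4)*272 = (6*(¼)*(-2))*272 = -3*272 = -816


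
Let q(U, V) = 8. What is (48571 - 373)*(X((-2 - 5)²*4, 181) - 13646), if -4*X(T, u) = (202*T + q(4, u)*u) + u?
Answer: -2308804695/2 ≈ -1.1544e+9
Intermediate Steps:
X(T, u) = -101*T/2 - 9*u/4 (X(T, u) = -((202*T + 8*u) + u)/4 = -((8*u + 202*T) + u)/4 = -(9*u + 202*T)/4 = -101*T/2 - 9*u/4)
(48571 - 373)*(X((-2 - 5)²*4, 181) - 13646) = (48571 - 373)*((-101*(-2 - 5)²*4/2 - 9/4*181) - 13646) = 48198*((-101*(-7)²*4/2 - 1629/4) - 13646) = 48198*((-4949*4/2 - 1629/4) - 13646) = 48198*((-101/2*196 - 1629/4) - 13646) = 48198*((-9898 - 1629/4) - 13646) = 48198*(-41221/4 - 13646) = 48198*(-95805/4) = -2308804695/2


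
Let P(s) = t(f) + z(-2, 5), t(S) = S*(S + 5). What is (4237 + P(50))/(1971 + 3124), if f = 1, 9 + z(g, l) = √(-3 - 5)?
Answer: 4234/5095 + 2*I*√2/5095 ≈ 0.83101 + 0.00055514*I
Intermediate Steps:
z(g, l) = -9 + 2*I*√2 (z(g, l) = -9 + √(-3 - 5) = -9 + √(-8) = -9 + 2*I*√2)
t(S) = S*(5 + S)
P(s) = -3 + 2*I*√2 (P(s) = 1*(5 + 1) + (-9 + 2*I*√2) = 1*6 + (-9 + 2*I*√2) = 6 + (-9 + 2*I*√2) = -3 + 2*I*√2)
(4237 + P(50))/(1971 + 3124) = (4237 + (-3 + 2*I*√2))/(1971 + 3124) = (4234 + 2*I*√2)/5095 = (4234 + 2*I*√2)*(1/5095) = 4234/5095 + 2*I*√2/5095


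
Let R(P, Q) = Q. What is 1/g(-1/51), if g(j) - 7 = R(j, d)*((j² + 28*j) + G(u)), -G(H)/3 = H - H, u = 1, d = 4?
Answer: 2601/12499 ≈ 0.20810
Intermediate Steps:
G(H) = 0 (G(H) = -3*(H - H) = -3*0 = 0)
g(j) = 7 + 4*j² + 112*j (g(j) = 7 + 4*((j² + 28*j) + 0) = 7 + 4*(j² + 28*j) = 7 + (4*j² + 112*j) = 7 + 4*j² + 112*j)
1/g(-1/51) = 1/(7 + 4*(-1/51)² + 112*(-1/51)) = 1/(7 + 4*(1/2601) - 112/51) = 1/(7 + 4/2601 - 112/51) = 1/(12499/2601) = 2601/12499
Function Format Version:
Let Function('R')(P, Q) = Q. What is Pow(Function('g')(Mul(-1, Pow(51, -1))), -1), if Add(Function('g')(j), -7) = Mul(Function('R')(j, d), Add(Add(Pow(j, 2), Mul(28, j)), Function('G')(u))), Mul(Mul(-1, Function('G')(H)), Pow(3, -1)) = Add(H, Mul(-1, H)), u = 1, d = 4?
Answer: Rational(2601, 12499) ≈ 0.20810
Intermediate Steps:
Function('G')(H) = 0 (Function('G')(H) = Mul(-3, Add(H, Mul(-1, H))) = Mul(-3, 0) = 0)
Function('g')(j) = Add(7, Mul(4, Pow(j, 2)), Mul(112, j)) (Function('g')(j) = Add(7, Mul(4, Add(Add(Pow(j, 2), Mul(28, j)), 0))) = Add(7, Mul(4, Add(Pow(j, 2), Mul(28, j)))) = Add(7, Add(Mul(4, Pow(j, 2)), Mul(112, j))) = Add(7, Mul(4, Pow(j, 2)), Mul(112, j)))
Pow(Function('g')(Mul(-1, Pow(51, -1))), -1) = Pow(Add(7, Mul(4, Pow(Mul(-1, Pow(51, -1)), 2)), Mul(112, Mul(-1, Pow(51, -1)))), -1) = Pow(Add(7, Mul(4, Pow(Mul(-1, Rational(1, 51)), 2)), Mul(112, Mul(-1, Rational(1, 51)))), -1) = Pow(Add(7, Mul(4, Pow(Rational(-1, 51), 2)), Mul(112, Rational(-1, 51))), -1) = Pow(Add(7, Mul(4, Rational(1, 2601)), Rational(-112, 51)), -1) = Pow(Add(7, Rational(4, 2601), Rational(-112, 51)), -1) = Pow(Rational(12499, 2601), -1) = Rational(2601, 12499)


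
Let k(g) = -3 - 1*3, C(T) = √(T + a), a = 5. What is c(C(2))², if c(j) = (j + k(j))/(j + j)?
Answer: (6 - √7)²/28 ≈ 0.40182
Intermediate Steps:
C(T) = √(5 + T) (C(T) = √(T + 5) = √(5 + T))
k(g) = -6 (k(g) = -3 - 3 = -6)
c(j) = (-6 + j)/(2*j) (c(j) = (j - 6)/(j + j) = (-6 + j)/((2*j)) = (-6 + j)*(1/(2*j)) = (-6 + j)/(2*j))
c(C(2))² = ((-6 + √(5 + 2))/(2*(√(5 + 2))))² = ((-6 + √7)/(2*(√7)))² = ((√7/7)*(-6 + √7)/2)² = (√7*(-6 + √7)/14)² = (-6 + √7)²/28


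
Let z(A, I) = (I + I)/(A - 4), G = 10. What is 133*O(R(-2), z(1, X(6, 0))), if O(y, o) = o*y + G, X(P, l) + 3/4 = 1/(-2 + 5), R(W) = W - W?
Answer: 1330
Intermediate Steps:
R(W) = 0
X(P, l) = -5/12 (X(P, l) = -3/4 + 1/(-2 + 5) = -3/4 + 1/3 = -5/12)
z(A, I) = 2*I/(-4 + A) (z(A, I) = (2*I)/(-4 + A) = 2*I/(-4 + A))
O(y, o) = 10 + o*y (O(y, o) = o*y + 10 = 10 + o*y)
133*O(R(-2), z(1, X(6, 0))) = 133*(10 + (2*(-5/12)/(-4 + 1))*0) = 133*(10 + (2*(-5/12)/(-3))*0) = 133*(10 + (2*(-5/12)*(-1/3))*0) = 133*(10 + (5/18)*0) = 133*(10 + 0) = 133*10 = 1330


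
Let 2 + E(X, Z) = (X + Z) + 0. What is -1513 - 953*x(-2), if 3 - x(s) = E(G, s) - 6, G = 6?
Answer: -8184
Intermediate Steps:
E(X, Z) = -2 + X + Z (E(X, Z) = -2 + ((X + Z) + 0) = -2 + (X + Z) = -2 + X + Z)
x(s) = 5 - s (x(s) = 3 - ((-2 + 6 + s) - 6) = 3 - ((4 + s) - 6) = 3 - (-2 + s) = 3 + (2 - s) = 5 - s)
-1513 - 953*x(-2) = -1513 - 953*(5 - 1*(-2)) = -1513 - 953*(5 + 2) = -1513 - 953*7 = -1513 - 6671 = -8184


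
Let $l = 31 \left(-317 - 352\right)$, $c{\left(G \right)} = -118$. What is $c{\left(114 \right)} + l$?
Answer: $-20857$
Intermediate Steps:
$l = -20739$ ($l = 31 \left(-669\right) = -20739$)
$c{\left(114 \right)} + l = -118 - 20739 = -20857$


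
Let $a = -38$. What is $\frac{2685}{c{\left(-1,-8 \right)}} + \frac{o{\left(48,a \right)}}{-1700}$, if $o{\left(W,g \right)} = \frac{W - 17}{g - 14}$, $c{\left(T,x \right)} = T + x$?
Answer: $- \frac{79117907}{265200} \approx -298.33$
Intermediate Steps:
$o{\left(W,g \right)} = \frac{-17 + W}{-14 + g}$
$\frac{2685}{c{\left(-1,-8 \right)}} + \frac{o{\left(48,a \right)}}{-1700} = \frac{2685}{-1 - 8} + \frac{\frac{1}{-14 - 38} \left(-17 + 48\right)}{-1700} = \frac{2685}{-9} + \frac{1}{-52} \cdot 31 \left(- \frac{1}{1700}\right) = 2685 \left(- \frac{1}{9}\right) + \left(- \frac{1}{52}\right) 31 \left(- \frac{1}{1700}\right) = - \frac{895}{3} - - \frac{31}{88400} = - \frac{895}{3} + \frac{31}{88400} = - \frac{79117907}{265200}$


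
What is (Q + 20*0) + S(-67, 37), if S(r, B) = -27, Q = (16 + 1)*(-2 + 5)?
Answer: 24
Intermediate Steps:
Q = 51 (Q = 17*3 = 51)
(Q + 20*0) + S(-67, 37) = (51 + 20*0) - 27 = (51 + 0) - 27 = 51 - 27 = 24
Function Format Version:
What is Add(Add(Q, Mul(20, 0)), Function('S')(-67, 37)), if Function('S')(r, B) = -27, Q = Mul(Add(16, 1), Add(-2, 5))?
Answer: 24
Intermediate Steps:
Q = 51 (Q = Mul(17, 3) = 51)
Add(Add(Q, Mul(20, 0)), Function('S')(-67, 37)) = Add(Add(51, Mul(20, 0)), -27) = Add(Add(51, 0), -27) = Add(51, -27) = 24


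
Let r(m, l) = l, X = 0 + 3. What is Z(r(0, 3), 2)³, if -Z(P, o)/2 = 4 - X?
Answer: -8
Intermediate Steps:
X = 3
Z(P, o) = -2 (Z(P, o) = -2*(4 - 1*3) = -2*(4 - 3) = -2*1 = -2)
Z(r(0, 3), 2)³ = (-2)³ = -8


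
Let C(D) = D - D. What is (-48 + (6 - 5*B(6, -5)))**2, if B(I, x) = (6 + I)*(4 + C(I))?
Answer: 79524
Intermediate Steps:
C(D) = 0
B(I, x) = 24 + 4*I (B(I, x) = (6 + I)*(4 + 0) = (6 + I)*4 = 24 + 4*I)
(-48 + (6 - 5*B(6, -5)))**2 = (-48 + (6 - 5*(24 + 4*6)))**2 = (-48 + (6 - 5*(24 + 24)))**2 = (-48 + (6 - 5*48))**2 = (-48 + (6 - 240))**2 = (-48 - 234)**2 = (-282)**2 = 79524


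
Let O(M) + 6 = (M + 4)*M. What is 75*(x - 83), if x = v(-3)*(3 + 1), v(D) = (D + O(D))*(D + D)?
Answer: 15375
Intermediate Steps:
O(M) = -6 + M*(4 + M) (O(M) = -6 + (M + 4)*M = -6 + (4 + M)*M = -6 + M*(4 + M))
v(D) = 2*D*(-6 + D**2 + 5*D) (v(D) = (D + (-6 + D**2 + 4*D))*(D + D) = (-6 + D**2 + 5*D)*(2*D) = 2*D*(-6 + D**2 + 5*D))
x = 288 (x = (2*(-3)*(-6 + (-3)**2 + 5*(-3)))*(3 + 1) = (2*(-3)*(-6 + 9 - 15))*4 = (2*(-3)*(-12))*4 = 72*4 = 288)
75*(x - 83) = 75*(288 - 83) = 75*205 = 15375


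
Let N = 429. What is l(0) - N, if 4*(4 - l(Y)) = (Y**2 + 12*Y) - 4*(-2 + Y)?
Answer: -427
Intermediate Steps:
l(Y) = 2 - 2*Y - Y**2/4 (l(Y) = 4 - ((Y**2 + 12*Y) - 4*(-2 + Y))/4 = 4 - ((Y**2 + 12*Y) + (8 - 4*Y))/4 = 4 - (8 + Y**2 + 8*Y)/4 = 4 + (-2 - 2*Y - Y**2/4) = 2 - 2*Y - Y**2/4)
l(0) - N = (2 - 2*0 - 1/4*0**2) - 1*429 = (2 + 0 - 1/4*0) - 429 = (2 + 0 + 0) - 429 = 2 - 429 = -427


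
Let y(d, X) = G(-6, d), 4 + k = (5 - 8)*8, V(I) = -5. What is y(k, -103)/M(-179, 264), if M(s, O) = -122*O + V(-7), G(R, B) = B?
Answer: 28/32213 ≈ 0.00086921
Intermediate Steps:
k = -28 (k = -4 + (5 - 8)*8 = -4 - 3*8 = -4 - 24 = -28)
M(s, O) = -5 - 122*O (M(s, O) = -122*O - 5 = -5 - 122*O)
y(d, X) = d
y(k, -103)/M(-179, 264) = -28/(-5 - 122*264) = -28/(-5 - 32208) = -28/(-32213) = -28*(-1/32213) = 28/32213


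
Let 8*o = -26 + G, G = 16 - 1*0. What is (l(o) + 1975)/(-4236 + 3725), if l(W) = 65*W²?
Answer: -33225/8176 ≈ -4.0637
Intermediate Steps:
G = 16 (G = 16 + 0 = 16)
o = -5/4 (o = (-26 + 16)/8 = (⅛)*(-10) = -5/4 ≈ -1.2500)
(l(o) + 1975)/(-4236 + 3725) = (65*(-5/4)² + 1975)/(-4236 + 3725) = (65*(25/16) + 1975)/(-511) = (1625/16 + 1975)*(-1/511) = (33225/16)*(-1/511) = -33225/8176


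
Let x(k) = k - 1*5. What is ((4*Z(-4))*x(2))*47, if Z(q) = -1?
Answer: 564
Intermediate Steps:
x(k) = -5 + k (x(k) = k - 5 = -5 + k)
((4*Z(-4))*x(2))*47 = ((4*(-1))*(-5 + 2))*47 = -4*(-3)*47 = 12*47 = 564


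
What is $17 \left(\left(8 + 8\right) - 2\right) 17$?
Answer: $4046$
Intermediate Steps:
$17 \left(\left(8 + 8\right) - 2\right) 17 = 17 \left(16 - 2\right) 17 = 17 \cdot 14 \cdot 17 = 238 \cdot 17 = 4046$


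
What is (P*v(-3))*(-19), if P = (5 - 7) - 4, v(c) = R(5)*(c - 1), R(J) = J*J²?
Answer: -57000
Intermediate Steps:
R(J) = J³
v(c) = -125 + 125*c (v(c) = 5³*(c - 1) = 125*(-1 + c) = -125 + 125*c)
P = -6 (P = -2 - 4 = -6)
(P*v(-3))*(-19) = -6*(-125 + 125*(-3))*(-19) = -6*(-125 - 375)*(-19) = -6*(-500)*(-19) = 3000*(-19) = -57000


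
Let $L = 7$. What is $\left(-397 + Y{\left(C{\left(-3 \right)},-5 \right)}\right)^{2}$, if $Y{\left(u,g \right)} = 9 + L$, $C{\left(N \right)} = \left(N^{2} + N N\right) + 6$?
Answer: $145161$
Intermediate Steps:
$C{\left(N \right)} = 6 + 2 N^{2}$ ($C{\left(N \right)} = \left(N^{2} + N^{2}\right) + 6 = 2 N^{2} + 6 = 6 + 2 N^{2}$)
$Y{\left(u,g \right)} = 16$ ($Y{\left(u,g \right)} = 9 + 7 = 16$)
$\left(-397 + Y{\left(C{\left(-3 \right)},-5 \right)}\right)^{2} = \left(-397 + 16\right)^{2} = \left(-381\right)^{2} = 145161$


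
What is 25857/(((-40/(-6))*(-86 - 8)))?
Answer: -77571/1880 ≈ -41.261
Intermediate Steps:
25857/(((-40/(-6))*(-86 - 8))) = 25857/((-40*(-⅙)*(-94))) = 25857/(((20/3)*(-94))) = 25857/(-1880/3) = 25857*(-3/1880) = -77571/1880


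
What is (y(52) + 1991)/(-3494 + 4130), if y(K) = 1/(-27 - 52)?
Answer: 39322/12561 ≈ 3.1305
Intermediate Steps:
y(K) = -1/79 (y(K) = 1/(-79) = -1/79)
(y(52) + 1991)/(-3494 + 4130) = (-1/79 + 1991)/(-3494 + 4130) = (157288/79)/636 = (157288/79)*(1/636) = 39322/12561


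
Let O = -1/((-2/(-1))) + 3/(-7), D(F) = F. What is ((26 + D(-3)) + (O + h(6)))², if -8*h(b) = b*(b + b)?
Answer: 33489/196 ≈ 170.86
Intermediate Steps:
O = -13/14 (O = -1/((-2*(-1))) + 3*(-⅐) = -1/2 - 3/7 = -1*½ - 3/7 = -½ - 3/7 = -13/14 ≈ -0.92857)
h(b) = -b²/4 (h(b) = -b*(b + b)/8 = -b*2*b/8 = -b²/4)
((26 + D(-3)) + (O + h(6)))² = ((26 - 3) + (-13/14 - ¼*6²))² = (23 + (-13/14 - ¼*36))² = (23 + (-13/14 - 9))² = (23 - 139/14)² = (183/14)² = 33489/196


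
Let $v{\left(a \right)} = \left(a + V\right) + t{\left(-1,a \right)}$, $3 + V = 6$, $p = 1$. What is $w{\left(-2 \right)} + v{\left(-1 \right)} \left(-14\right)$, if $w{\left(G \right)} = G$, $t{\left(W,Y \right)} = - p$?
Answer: $-16$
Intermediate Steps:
$V = 3$ ($V = -3 + 6 = 3$)
$t{\left(W,Y \right)} = -1$ ($t{\left(W,Y \right)} = \left(-1\right) 1 = -1$)
$v{\left(a \right)} = 2 + a$ ($v{\left(a \right)} = \left(a + 3\right) - 1 = \left(3 + a\right) - 1 = 2 + a$)
$w{\left(-2 \right)} + v{\left(-1 \right)} \left(-14\right) = -2 + \left(2 - 1\right) \left(-14\right) = -2 + 1 \left(-14\right) = -2 - 14 = -16$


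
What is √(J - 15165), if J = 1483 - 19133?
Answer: I*√32815 ≈ 181.15*I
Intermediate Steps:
J = -17650
√(J - 15165) = √(-17650 - 15165) = √(-32815) = I*√32815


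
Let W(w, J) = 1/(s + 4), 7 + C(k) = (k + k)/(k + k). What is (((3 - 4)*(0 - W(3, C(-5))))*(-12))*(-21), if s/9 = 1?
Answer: 252/13 ≈ 19.385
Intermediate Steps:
s = 9 (s = 9*1 = 9)
C(k) = -6 (C(k) = -7 + (k + k)/(k + k) = -7 + (2*k)/((2*k)) = -7 + (2*k)*(1/(2*k)) = -7 + 1 = -6)
W(w, J) = 1/13 (W(w, J) = 1/(9 + 4) = 1/13)
(((3 - 4)*(0 - W(3, C(-5))))*(-12))*(-21) = (((3 - 4)*(0 - 1*1/13))*(-12))*(-21) = (-(0 - 1/13)*(-12))*(-21) = (-1*(-1/13)*(-12))*(-21) = ((1/13)*(-12))*(-21) = -12/13*(-21) = 252/13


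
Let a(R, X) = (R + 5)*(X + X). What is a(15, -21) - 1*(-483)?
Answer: -357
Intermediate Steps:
a(R, X) = 2*X*(5 + R) (a(R, X) = (5 + R)*(2*X) = 2*X*(5 + R))
a(15, -21) - 1*(-483) = 2*(-21)*(5 + 15) - 1*(-483) = 2*(-21)*20 + 483 = -840 + 483 = -357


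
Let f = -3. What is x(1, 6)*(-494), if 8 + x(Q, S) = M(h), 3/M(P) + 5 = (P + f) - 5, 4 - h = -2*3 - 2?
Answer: 5434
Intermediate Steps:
h = 12 (h = 4 - (-2*3 - 2) = 4 - (-6 - 2) = 4 - 1*(-8) = 4 + 8 = 12)
M(P) = 3/(-13 + P) (M(P) = 3/(-5 + ((P - 3) - 5)) = 3/(-5 + ((-3 + P) - 5)) = 3/(-5 + (-8 + P)) = 3/(-13 + P))
x(Q, S) = -11 (x(Q, S) = -8 + 3/(-13 + 12) = -8 + 3/(-1) = -8 + 3*(-1) = -8 - 3 = -11)
x(1, 6)*(-494) = -11*(-494) = 5434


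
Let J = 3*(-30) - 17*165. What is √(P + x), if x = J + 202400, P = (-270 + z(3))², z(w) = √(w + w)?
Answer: √(272411 - 540*√6) ≈ 520.66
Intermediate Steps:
J = -2895 (J = -90 - 2805 = -2895)
z(w) = √2*√w (z(w) = √(2*w) = √2*√w)
P = (-270 + √6)² (P = (-270 + √2*√3)² = (-270 + √6)² ≈ 71583.)
x = 199505 (x = -2895 + 202400 = 199505)
√(P + x) = √((270 - √6)² + 199505) = √(199505 + (270 - √6)²)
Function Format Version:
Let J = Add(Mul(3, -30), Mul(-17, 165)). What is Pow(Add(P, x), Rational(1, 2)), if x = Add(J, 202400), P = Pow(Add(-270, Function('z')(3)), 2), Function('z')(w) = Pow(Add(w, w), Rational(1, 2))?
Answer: Pow(Add(272411, Mul(-540, Pow(6, Rational(1, 2)))), Rational(1, 2)) ≈ 520.66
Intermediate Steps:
J = -2895 (J = Add(-90, -2805) = -2895)
Function('z')(w) = Mul(Pow(2, Rational(1, 2)), Pow(w, Rational(1, 2))) (Function('z')(w) = Pow(Mul(2, w), Rational(1, 2)) = Mul(Pow(2, Rational(1, 2)), Pow(w, Rational(1, 2))))
P = Pow(Add(-270, Pow(6, Rational(1, 2))), 2) (P = Pow(Add(-270, Mul(Pow(2, Rational(1, 2)), Pow(3, Rational(1, 2)))), 2) = Pow(Add(-270, Pow(6, Rational(1, 2))), 2) ≈ 71583.)
x = 199505 (x = Add(-2895, 202400) = 199505)
Pow(Add(P, x), Rational(1, 2)) = Pow(Add(Pow(Add(270, Mul(-1, Pow(6, Rational(1, 2)))), 2), 199505), Rational(1, 2)) = Pow(Add(199505, Pow(Add(270, Mul(-1, Pow(6, Rational(1, 2)))), 2)), Rational(1, 2))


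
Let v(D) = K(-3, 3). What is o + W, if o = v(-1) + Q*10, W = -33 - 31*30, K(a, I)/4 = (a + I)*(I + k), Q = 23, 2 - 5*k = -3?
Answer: -733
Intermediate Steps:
k = 1 (k = ⅖ - ⅕*(-3) = ⅖ + ⅗ = 1)
K(a, I) = 4*(1 + I)*(I + a) (K(a, I) = 4*((a + I)*(I + 1)) = 4*((I + a)*(1 + I)) = 4*((1 + I)*(I + a)) = 4*(1 + I)*(I + a))
v(D) = 0 (v(D) = 4*3 + 4*(-3) + 4*3² + 4*3*(-3) = 12 - 12 + 4*9 - 36 = 12 - 12 + 36 - 36 = 0)
W = -963 (W = -33 - 930 = -963)
o = 230 (o = 0 + 23*10 = 0 + 230 = 230)
o + W = 230 - 963 = -733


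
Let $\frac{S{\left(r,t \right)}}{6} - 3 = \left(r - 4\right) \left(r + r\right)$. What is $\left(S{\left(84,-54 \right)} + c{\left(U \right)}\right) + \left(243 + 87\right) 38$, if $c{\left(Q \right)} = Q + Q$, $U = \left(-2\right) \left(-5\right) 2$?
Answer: $93238$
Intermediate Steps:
$U = 20$ ($U = 10 \cdot 2 = 20$)
$S{\left(r,t \right)} = 18 + 12 r \left(-4 + r\right)$ ($S{\left(r,t \right)} = 18 + 6 \left(r - 4\right) \left(r + r\right) = 18 + 6 \left(-4 + r\right) 2 r = 18 + 6 \cdot 2 r \left(-4 + r\right) = 18 + 12 r \left(-4 + r\right)$)
$c{\left(Q \right)} = 2 Q$
$\left(S{\left(84,-54 \right)} + c{\left(U \right)}\right) + \left(243 + 87\right) 38 = \left(\left(18 - 4032 + 12 \cdot 84^{2}\right) + 2 \cdot 20\right) + \left(243 + 87\right) 38 = \left(\left(18 - 4032 + 12 \cdot 7056\right) + 40\right) + 330 \cdot 38 = \left(\left(18 - 4032 + 84672\right) + 40\right) + 12540 = \left(80658 + 40\right) + 12540 = 80698 + 12540 = 93238$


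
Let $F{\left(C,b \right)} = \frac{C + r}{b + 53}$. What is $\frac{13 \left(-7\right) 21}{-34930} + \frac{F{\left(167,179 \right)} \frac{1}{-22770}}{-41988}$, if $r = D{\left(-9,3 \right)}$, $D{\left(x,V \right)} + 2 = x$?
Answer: $\frac{100922408483}{1844698944528} \approx 0.054709$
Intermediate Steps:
$D{\left(x,V \right)} = -2 + x$
$r = -11$ ($r = -2 - 9 = -11$)
$F{\left(C,b \right)} = \frac{-11 + C}{53 + b}$ ($F{\left(C,b \right)} = \frac{C - 11}{b + 53} = \frac{-11 + C}{53 + b}$)
$\frac{13 \left(-7\right) 21}{-34930} + \frac{F{\left(167,179 \right)} \frac{1}{-22770}}{-41988} = \frac{13 \left(-7\right) 21}{-34930} + \frac{\frac{-11 + 167}{53 + 179} \frac{1}{-22770}}{-41988} = \left(-91\right) 21 \left(- \frac{1}{34930}\right) + \frac{1}{232} \cdot 156 \left(- \frac{1}{22770}\right) \left(- \frac{1}{41988}\right) = \left(-1911\right) \left(- \frac{1}{34930}\right) + \frac{1}{232} \cdot 156 \left(- \frac{1}{22770}\right) \left(- \frac{1}{41988}\right) = \frac{273}{4990} + \frac{39}{58} \left(- \frac{1}{22770}\right) \left(- \frac{1}{41988}\right) = \frac{273}{4990} - - \frac{13}{18483957360} = \frac{273}{4990} + \frac{13}{18483957360} = \frac{100922408483}{1844698944528}$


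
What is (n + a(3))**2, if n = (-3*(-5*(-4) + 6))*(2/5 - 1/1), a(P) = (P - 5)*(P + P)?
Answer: 30276/25 ≈ 1211.0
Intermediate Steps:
a(P) = 2*P*(-5 + P) (a(P) = (-5 + P)*(2*P) = 2*P*(-5 + P))
n = 234/5 (n = (-3*(20 + 6))*(2*(1/5) - 1*1) = (-3*26)*(2/5 - 1) = -78*(-3/5) = 234/5 ≈ 46.800)
(n + a(3))**2 = (234/5 + 2*3*(-5 + 3))**2 = (234/5 + 2*3*(-2))**2 = (234/5 - 12)**2 = (174/5)**2 = 30276/25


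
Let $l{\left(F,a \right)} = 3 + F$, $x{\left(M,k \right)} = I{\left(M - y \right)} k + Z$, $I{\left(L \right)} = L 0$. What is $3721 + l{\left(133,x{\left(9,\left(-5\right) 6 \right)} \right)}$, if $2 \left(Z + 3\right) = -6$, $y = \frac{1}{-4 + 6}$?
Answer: $3857$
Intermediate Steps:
$y = \frac{1}{2} \approx 0.5$
$Z = -6$ ($Z = -3 + \frac{1}{2} \left(-6\right) = -3 - 3 = -6$)
$I{\left(L \right)} = 0$
$x{\left(M,k \right)} = -6$ ($x{\left(M,k \right)} = 0 k - 6 = 0 - 6 = -6$)
$3721 + l{\left(133,x{\left(9,\left(-5\right) 6 \right)} \right)} = 3721 + \left(3 + 133\right) = 3721 + 136 = 3857$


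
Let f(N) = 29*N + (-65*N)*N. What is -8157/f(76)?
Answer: 2719/124412 ≈ 0.021855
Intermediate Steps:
f(N) = -65*N² + 29*N (f(N) = 29*N - 65*N² = -65*N² + 29*N)
-8157/f(76) = -8157*1/(76*(29 - 65*76)) = -8157*1/(76*(29 - 4940)) = -8157/(76*(-4911)) = -8157/(-373236) = -8157*(-1/373236) = 2719/124412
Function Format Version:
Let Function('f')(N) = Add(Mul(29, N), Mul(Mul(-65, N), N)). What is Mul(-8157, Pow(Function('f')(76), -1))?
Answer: Rational(2719, 124412) ≈ 0.021855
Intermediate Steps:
Function('f')(N) = Add(Mul(-65, Pow(N, 2)), Mul(29, N)) (Function('f')(N) = Add(Mul(29, N), Mul(-65, Pow(N, 2))) = Add(Mul(-65, Pow(N, 2)), Mul(29, N)))
Mul(-8157, Pow(Function('f')(76), -1)) = Mul(-8157, Pow(Mul(76, Add(29, Mul(-65, 76))), -1)) = Mul(-8157, Pow(Mul(76, Add(29, -4940)), -1)) = Mul(-8157, Pow(Mul(76, -4911), -1)) = Mul(-8157, Pow(-373236, -1)) = Mul(-8157, Rational(-1, 373236)) = Rational(2719, 124412)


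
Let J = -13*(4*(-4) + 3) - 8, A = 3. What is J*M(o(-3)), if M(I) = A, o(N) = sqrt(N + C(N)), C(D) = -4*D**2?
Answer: 483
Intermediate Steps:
o(N) = sqrt(N - 4*N**2)
M(I) = 3
J = 161 (J = -13*(-16 + 3) - 8 = -13*(-13) - 8 = 169 - 8 = 161)
J*M(o(-3)) = 161*3 = 483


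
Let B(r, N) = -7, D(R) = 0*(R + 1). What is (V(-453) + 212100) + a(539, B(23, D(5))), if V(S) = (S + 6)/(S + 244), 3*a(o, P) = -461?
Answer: 132891692/627 ≈ 2.1195e+5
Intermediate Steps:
D(R) = 0 (D(R) = 0*(1 + R) = 0)
a(o, P) = -461/3 (a(o, P) = (⅓)*(-461) = -461/3)
V(S) = (6 + S)/(244 + S)
(V(-453) + 212100) + a(539, B(23, D(5))) = ((6 - 453)/(244 - 453) + 212100) - 461/3 = (-447/(-209) + 212100) - 461/3 = (-1/209*(-447) + 212100) - 461/3 = (447/209 + 212100) - 461/3 = 44329347/209 - 461/3 = 132891692/627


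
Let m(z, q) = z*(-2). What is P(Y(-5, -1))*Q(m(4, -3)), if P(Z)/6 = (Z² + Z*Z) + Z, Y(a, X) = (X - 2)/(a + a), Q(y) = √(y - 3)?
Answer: 72*I*√11/25 ≈ 9.5519*I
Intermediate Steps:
m(z, q) = -2*z
Q(y) = √(-3 + y)
Y(a, X) = (-2 + X)/(2*a) (Y(a, X) = (-2 + X)/((2*a)) = (-2 + X)*(1/(2*a)) = (-2 + X)/(2*a))
P(Z) = 6*Z + 12*Z² (P(Z) = 6*((Z² + Z*Z) + Z) = 6*((Z² + Z²) + Z) = 6*(2*Z² + Z) = 6*(Z + 2*Z²) = 6*Z + 12*Z²)
P(Y(-5, -1))*Q(m(4, -3)) = (6*((½)*(-2 - 1)/(-5))*(1 + 2*((½)*(-2 - 1)/(-5))))*√(-3 - 2*4) = (6*((½)*(-⅕)*(-3))*(1 + 2*((½)*(-⅕)*(-3))))*√(-3 - 8) = (6*(3/10)*(1 + 2*(3/10)))*√(-11) = (6*(3/10)*(1 + ⅗))*(I*√11) = (6*(3/10)*(8/5))*(I*√11) = 72*(I*√11)/25 = 72*I*√11/25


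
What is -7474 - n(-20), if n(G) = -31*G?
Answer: -8094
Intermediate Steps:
n(G) = -31*G
-7474 - n(-20) = -7474 - (-31)*(-20) = -7474 - 1*620 = -7474 - 620 = -8094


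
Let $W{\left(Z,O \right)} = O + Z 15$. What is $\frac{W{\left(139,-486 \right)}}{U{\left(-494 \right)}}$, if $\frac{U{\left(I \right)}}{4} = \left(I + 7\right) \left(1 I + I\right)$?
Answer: $\frac{123}{148048} \approx 0.00083081$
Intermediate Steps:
$W{\left(Z,O \right)} = O + 15 Z$
$U{\left(I \right)} = 8 I \left(7 + I\right)$ ($U{\left(I \right)} = 4 \left(I + 7\right) \left(1 I + I\right) = 4 \left(7 + I\right) \left(I + I\right) = 4 \left(7 + I\right) 2 I = 4 \cdot 2 I \left(7 + I\right) = 8 I \left(7 + I\right)$)
$\frac{W{\left(139,-486 \right)}}{U{\left(-494 \right)}} = \frac{-486 + 15 \cdot 139}{8 \left(-494\right) \left(7 - 494\right)} = \frac{-486 + 2085}{8 \left(-494\right) \left(-487\right)} = \frac{1599}{1924624} = 1599 \cdot \frac{1}{1924624} = \frac{123}{148048}$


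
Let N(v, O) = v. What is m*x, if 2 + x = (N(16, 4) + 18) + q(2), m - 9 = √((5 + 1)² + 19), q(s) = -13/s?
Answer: 459/2 + 51*√55/2 ≈ 418.61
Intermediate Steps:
m = 9 + √55 (m = 9 + √((5 + 1)² + 19) = 9 + √(6² + 19) = 9 + √(36 + 19) = 9 + √55 ≈ 16.416)
x = 51/2 (x = -2 + ((16 + 18) - 13/2) = -2 + (34 - 13*½) = -2 + (34 - 13/2) = -2 + 55/2 = 51/2 ≈ 25.500)
m*x = (9 + √55)*(51/2) = 459/2 + 51*√55/2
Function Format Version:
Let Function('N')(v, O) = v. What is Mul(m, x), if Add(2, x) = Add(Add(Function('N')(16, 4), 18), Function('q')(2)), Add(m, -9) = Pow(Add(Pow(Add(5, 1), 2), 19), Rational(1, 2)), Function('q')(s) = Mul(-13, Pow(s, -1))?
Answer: Add(Rational(459, 2), Mul(Rational(51, 2), Pow(55, Rational(1, 2)))) ≈ 418.61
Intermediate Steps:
m = Add(9, Pow(55, Rational(1, 2))) (m = Add(9, Pow(Add(Pow(Add(5, 1), 2), 19), Rational(1, 2))) = Add(9, Pow(Add(Pow(6, 2), 19), Rational(1, 2))) = Add(9, Pow(Add(36, 19), Rational(1, 2))) = Add(9, Pow(55, Rational(1, 2))) ≈ 16.416)
x = Rational(51, 2) (x = Add(-2, Add(Add(16, 18), Mul(-13, Pow(2, -1)))) = Add(-2, Add(34, Mul(-13, Rational(1, 2)))) = Add(-2, Add(34, Rational(-13, 2))) = Add(-2, Rational(55, 2)) = Rational(51, 2) ≈ 25.500)
Mul(m, x) = Mul(Add(9, Pow(55, Rational(1, 2))), Rational(51, 2)) = Add(Rational(459, 2), Mul(Rational(51, 2), Pow(55, Rational(1, 2))))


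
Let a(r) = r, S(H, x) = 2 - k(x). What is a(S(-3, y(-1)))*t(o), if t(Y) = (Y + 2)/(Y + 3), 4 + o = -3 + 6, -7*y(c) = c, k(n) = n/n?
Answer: ½ ≈ 0.50000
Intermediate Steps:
k(n) = 1
y(c) = -c/7
o = -1 (o = -4 + (-3 + 6) = -4 + 3 = -1)
S(H, x) = 1 (S(H, x) = 2 - 1*1 = 2 - 1 = 1)
t(Y) = (2 + Y)/(3 + Y)
a(S(-3, y(-1)))*t(o) = 1*((2 - 1)/(3 - 1)) = 1*(1/2) = 1*((½)*1) = 1*(½) = ½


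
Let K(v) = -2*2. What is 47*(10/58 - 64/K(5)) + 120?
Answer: 25523/29 ≈ 880.10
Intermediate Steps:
K(v) = -4
47*(10/58 - 64/K(5)) + 120 = 47*(10/58 - 64/(-4)) + 120 = 47*(10*(1/58) - 64*(-¼)) + 120 = 47*(5/29 + 16) + 120 = 47*(469/29) + 120 = 22043/29 + 120 = 25523/29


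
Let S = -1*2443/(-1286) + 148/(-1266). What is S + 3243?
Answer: 2641376489/814038 ≈ 3244.8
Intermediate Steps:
S = 1451255/814038 (S = -2443*(-1/1286) + 148*(-1/1266) = 2443/1286 - 74/633 = 1451255/814038 ≈ 1.7828)
S + 3243 = 1451255/814038 + 3243 = 2641376489/814038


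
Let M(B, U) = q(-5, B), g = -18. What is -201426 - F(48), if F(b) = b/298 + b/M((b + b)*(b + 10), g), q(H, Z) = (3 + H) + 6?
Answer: -30014286/149 ≈ -2.0144e+5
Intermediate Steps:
q(H, Z) = 9 + H
M(B, U) = 4 (M(B, U) = 9 - 5 = 4)
F(b) = 151*b/596 (F(b) = b/298 + b/4 = 151*b/596)
-201426 - F(48) = -201426 - 151*48/596 = -201426 - 1*1812/149 = -201426 - 1812/149 = -30014286/149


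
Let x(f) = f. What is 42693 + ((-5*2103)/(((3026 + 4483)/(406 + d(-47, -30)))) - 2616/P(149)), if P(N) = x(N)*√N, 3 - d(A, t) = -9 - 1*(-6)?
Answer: 105416519/2503 - 2616*√149/22201 ≈ 42115.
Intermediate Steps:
d(A, t) = 6 (d(A, t) = 3 - (-9 - 1*(-6)) = 3 - (-9 + 6) = 3 - 1*(-3) = 3 + 3 = 6)
P(N) = N^(3/2) (P(N) = N*√N = N^(3/2))
42693 + ((-5*2103)/(((3026 + 4483)/(406 + d(-47, -30)))) - 2616/P(149)) = 42693 + ((-5*2103)/(((3026 + 4483)/(406 + 6))) - 2616*√149/22201) = 42693 + (-10515/(7509/412) - 2616*√149/22201) = 42693 + (-10515/(7509*(1/412)) - 2616*√149/22201) = 42693 + (-10515/7509/412 - 2616*√149/22201) = 42693 + (-10515*412/7509 - 2616*√149/22201) = 42693 + (-1444060/2503 - 2616*√149/22201) = 105416519/2503 - 2616*√149/22201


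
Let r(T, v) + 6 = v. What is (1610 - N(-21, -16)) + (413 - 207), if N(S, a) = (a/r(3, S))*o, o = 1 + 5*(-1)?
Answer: 49096/27 ≈ 1818.4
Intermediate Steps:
r(T, v) = -6 + v
o = -4 (o = 1 - 5 = -4)
N(S, a) = -4*a/(-6 + S) (N(S, a) = (a/(-6 + S))*(-4) = -4*a/(-6 + S))
(1610 - N(-21, -16)) + (413 - 207) = (1610 - (-4)*(-16)/(-6 - 21)) + (413 - 207) = (1610 - (-4)*(-16)/(-27)) + 206 = (1610 - (-4)*(-16)*(-1)/27) + 206 = (1610 - 1*(-64/27)) + 206 = (1610 + 64/27) + 206 = 43534/27 + 206 = 49096/27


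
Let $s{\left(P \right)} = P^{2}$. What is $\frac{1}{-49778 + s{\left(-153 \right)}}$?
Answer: $- \frac{1}{26369} \approx -3.7923 \cdot 10^{-5}$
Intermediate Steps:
$\frac{1}{-49778 + s{\left(-153 \right)}} = \frac{1}{-49778 + \left(-153\right)^{2}} = \frac{1}{-49778 + 23409} = \frac{1}{-26369} = - \frac{1}{26369}$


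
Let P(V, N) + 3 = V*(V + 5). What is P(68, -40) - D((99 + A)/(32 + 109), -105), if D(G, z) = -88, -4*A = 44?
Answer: 5049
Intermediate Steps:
A = -11 (A = -¼*44 = -11)
P(V, N) = -3 + V*(5 + V) (P(V, N) = -3 + V*(V + 5) = -3 + V*(5 + V))
P(68, -40) - D((99 + A)/(32 + 109), -105) = (-3 + 68² + 5*68) - 1*(-88) = (-3 + 4624 + 340) + 88 = 4961 + 88 = 5049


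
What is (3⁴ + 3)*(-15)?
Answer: -1260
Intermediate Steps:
(3⁴ + 3)*(-15) = (81 + 3)*(-15) = 84*(-15) = -1260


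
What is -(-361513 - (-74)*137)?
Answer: 351375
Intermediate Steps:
-(-361513 - (-74)*137) = -(-361513 - 1*(-10138)) = -(-361513 + 10138) = -1*(-351375) = 351375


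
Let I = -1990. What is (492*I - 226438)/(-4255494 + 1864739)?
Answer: 1205518/2390755 ≈ 0.50424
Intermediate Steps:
(492*I - 226438)/(-4255494 + 1864739) = (492*(-1990) - 226438)/(-4255494 + 1864739) = (-979080 - 226438)/(-2390755) = -1205518*(-1/2390755) = 1205518/2390755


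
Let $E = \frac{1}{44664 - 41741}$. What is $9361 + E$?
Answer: $\frac{27362204}{2923} \approx 9361.0$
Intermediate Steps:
$E = \frac{1}{2923} \approx 0.00034211$
$9361 + E = 9361 + \frac{1}{2923} = \frac{27362204}{2923}$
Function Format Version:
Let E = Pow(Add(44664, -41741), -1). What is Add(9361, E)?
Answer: Rational(27362204, 2923) ≈ 9361.0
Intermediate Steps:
E = Rational(1, 2923) (E = Pow(2923, -1) = Rational(1, 2923) ≈ 0.00034211)
Add(9361, E) = Add(9361, Rational(1, 2923)) = Rational(27362204, 2923)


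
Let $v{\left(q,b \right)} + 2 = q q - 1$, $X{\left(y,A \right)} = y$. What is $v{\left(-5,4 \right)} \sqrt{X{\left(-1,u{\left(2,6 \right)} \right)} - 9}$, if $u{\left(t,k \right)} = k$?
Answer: $22 i \sqrt{10} \approx 69.57 i$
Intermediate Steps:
$v{\left(q,b \right)} = -3 + q^{2}$ ($v{\left(q,b \right)} = -2 + \left(q q - 1\right) = -2 + \left(q^{2} - 1\right) = -2 + \left(-1 + q^{2}\right) = -3 + q^{2}$)
$v{\left(-5,4 \right)} \sqrt{X{\left(-1,u{\left(2,6 \right)} \right)} - 9} = \left(-3 + \left(-5\right)^{2}\right) \sqrt{-1 - 9} = \left(-3 + 25\right) \sqrt{-10} = 22 i \sqrt{10}$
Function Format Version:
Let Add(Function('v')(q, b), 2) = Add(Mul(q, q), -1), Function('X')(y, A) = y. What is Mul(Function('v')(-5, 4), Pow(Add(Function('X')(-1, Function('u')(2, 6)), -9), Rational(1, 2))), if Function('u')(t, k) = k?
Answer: Mul(22, I, Pow(10, Rational(1, 2))) ≈ Mul(69.570, I)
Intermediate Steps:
Function('v')(q, b) = Add(-3, Pow(q, 2)) (Function('v')(q, b) = Add(-2, Add(Mul(q, q), -1)) = Add(-2, Add(Pow(q, 2), -1)) = Add(-2, Add(-1, Pow(q, 2))) = Add(-3, Pow(q, 2)))
Mul(Function('v')(-5, 4), Pow(Add(Function('X')(-1, Function('u')(2, 6)), -9), Rational(1, 2))) = Mul(Add(-3, Pow(-5, 2)), Pow(Add(-1, -9), Rational(1, 2))) = Mul(Add(-3, 25), Pow(-10, Rational(1, 2))) = Mul(22, Mul(I, Pow(10, Rational(1, 2)))) = Mul(22, I, Pow(10, Rational(1, 2)))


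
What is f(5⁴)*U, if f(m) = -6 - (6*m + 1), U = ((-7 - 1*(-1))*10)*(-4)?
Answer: -901680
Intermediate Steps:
U = 240 (U = ((-7 + 1)*10)*(-4) = -6*10*(-4) = -60*(-4) = 240)
f(m) = -7 - 6*m (f(m) = -6 - (1 + 6*m) = -6 + (-1 - 6*m) = -7 - 6*m)
f(5⁴)*U = (-7 - 6*5⁴)*240 = (-7 - 6*625)*240 = (-7 - 3750)*240 = -3757*240 = -901680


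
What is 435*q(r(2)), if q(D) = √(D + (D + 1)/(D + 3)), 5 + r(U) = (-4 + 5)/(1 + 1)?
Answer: 145*I*√78/2 ≈ 640.3*I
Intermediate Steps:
r(U) = -9/2 (r(U) = -5 + (-4 + 5)/(1 + 1) = -5 + 1/2 = -5 + 1*(½) = -5 + ½ = -9/2)
q(D) = √(D + (1 + D)/(3 + D))
435*q(r(2)) = 435*√((1 - 9/2 - 9*(3 - 9/2)/2)/(3 - 9/2)) = 435*√((1 - 9/2 - 9/2*(-3/2))/(-3/2)) = 435*√(-2*(1 - 9/2 + 27/4)/3) = 435*√(-⅔*13/4) = 435*√(-13/6) = 435*(I*√78/6) = 145*I*√78/2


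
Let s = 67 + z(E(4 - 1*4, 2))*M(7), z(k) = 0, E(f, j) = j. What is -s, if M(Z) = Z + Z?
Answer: -67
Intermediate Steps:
M(Z) = 2*Z
s = 67 (s = 67 + 0*(2*7) = 67 + 0*14 = 67 + 0 = 67)
-s = -1*67 = -67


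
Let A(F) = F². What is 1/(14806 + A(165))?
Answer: 1/42031 ≈ 2.3792e-5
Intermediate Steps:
1/(14806 + A(165)) = 1/(14806 + 165²) = 1/(14806 + 27225) = 1/42031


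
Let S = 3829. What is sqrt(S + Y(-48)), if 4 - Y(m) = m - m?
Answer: sqrt(3833) ≈ 61.911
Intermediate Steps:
Y(m) = 4 (Y(m) = 4 - (m - m) = 4 - 1*0 = 4 + 0 = 4)
sqrt(S + Y(-48)) = sqrt(3829 + 4) = sqrt(3833)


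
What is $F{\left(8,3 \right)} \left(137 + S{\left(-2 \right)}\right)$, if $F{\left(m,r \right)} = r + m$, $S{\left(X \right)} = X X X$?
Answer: $1419$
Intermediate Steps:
$S{\left(X \right)} = X^{3}$ ($S{\left(X \right)} = X^{2} X = X^{3}$)
$F{\left(m,r \right)} = m + r$
$F{\left(8,3 \right)} \left(137 + S{\left(-2 \right)}\right) = \left(8 + 3\right) \left(137 + \left(-2\right)^{3}\right) = 11 \left(137 - 8\right) = 11 \cdot 129 = 1419$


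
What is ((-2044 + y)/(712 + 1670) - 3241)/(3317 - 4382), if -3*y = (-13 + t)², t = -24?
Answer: 23167687/7610490 ≈ 3.0442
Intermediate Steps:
y = -1369/3 (y = -(-13 - 24)²/3 = -⅓*(-37)² = -⅓*1369 = -1369/3 ≈ -456.33)
((-2044 + y)/(712 + 1670) - 3241)/(3317 - 4382) = ((-2044 - 1369/3)/(712 + 1670) - 3241)/(3317 - 4382) = (-7501/3/2382 - 3241)/(-1065) = (-7501/3*1/2382 - 3241)*(-1/1065) = (-7501/7146 - 3241)*(-1/1065) = -23167687/7146*(-1/1065) = 23167687/7610490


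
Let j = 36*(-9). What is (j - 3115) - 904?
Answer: -4343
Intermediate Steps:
j = -324
(j - 3115) - 904 = (-324 - 3115) - 904 = -3439 - 904 = -4343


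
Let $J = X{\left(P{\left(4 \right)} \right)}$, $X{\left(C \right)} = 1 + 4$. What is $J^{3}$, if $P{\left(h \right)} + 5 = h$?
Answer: $125$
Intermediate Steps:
$P{\left(h \right)} = -5 + h$
$X{\left(C \right)} = 5$
$J = 5$
$J^{3} = 5^{3} = 125$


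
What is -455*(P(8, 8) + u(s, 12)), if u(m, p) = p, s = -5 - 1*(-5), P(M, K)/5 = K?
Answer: -23660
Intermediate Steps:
P(M, K) = 5*K
s = 0 (s = -5 + 5 = 0)
-455*(P(8, 8) + u(s, 12)) = -455*(5*8 + 12) = -455*(40 + 12) = -455*52 = -23660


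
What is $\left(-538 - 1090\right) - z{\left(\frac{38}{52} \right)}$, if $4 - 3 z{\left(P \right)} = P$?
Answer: $- \frac{127069}{78} \approx -1629.1$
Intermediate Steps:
$z{\left(P \right)} = \frac{4}{3} - \frac{P}{3}$
$\left(-538 - 1090\right) - z{\left(\frac{38}{52} \right)} = \left(-538 - 1090\right) - \left(\frac{4}{3} - \frac{38 \cdot \frac{1}{52}}{3}\right) = -1628 - \left(\frac{4}{3} - \frac{38 \cdot \frac{1}{52}}{3}\right) = -1628 - \left(\frac{4}{3} - \frac{19}{78}\right) = -1628 - \frac{85}{78} = - \frac{127069}{78}$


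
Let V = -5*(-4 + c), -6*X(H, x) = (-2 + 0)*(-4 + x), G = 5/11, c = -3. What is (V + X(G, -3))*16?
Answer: 1568/3 ≈ 522.67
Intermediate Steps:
G = 5/11 (G = 5*(1/11) = 5/11 ≈ 0.45455)
X(H, x) = -4/3 + x/3 (X(H, x) = -(-2 + 0)*(-4 + x)/6 = -(-1)*(-4 + x)/3 = -(8 - 2*x)/6 = -4/3 + x/3)
V = 35 (V = -5*(-4 - 3) = -5*(-7) = 35)
(V + X(G, -3))*16 = (35 + (-4/3 + (⅓)*(-3)))*16 = (35 + (-4/3 - 1))*16 = (35 - 7/3)*16 = (98/3)*16 = 1568/3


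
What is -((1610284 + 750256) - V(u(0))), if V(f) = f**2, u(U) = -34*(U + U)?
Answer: -2360540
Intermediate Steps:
u(U) = -68*U
-((1610284 + 750256) - V(u(0))) = -((1610284 + 750256) - (-68*0)**2) = -(2360540 - 1*0**2) = -(2360540 - 1*0) = -(2360540 + 0) = -1*2360540 = -2360540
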